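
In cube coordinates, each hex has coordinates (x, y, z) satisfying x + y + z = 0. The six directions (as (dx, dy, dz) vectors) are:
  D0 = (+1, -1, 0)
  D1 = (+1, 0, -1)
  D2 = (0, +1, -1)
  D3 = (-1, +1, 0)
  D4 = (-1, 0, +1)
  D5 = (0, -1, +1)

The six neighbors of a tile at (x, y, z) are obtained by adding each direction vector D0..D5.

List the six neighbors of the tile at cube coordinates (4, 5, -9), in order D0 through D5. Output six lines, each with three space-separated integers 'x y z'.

Answer: 5 4 -9
5 5 -10
4 6 -10
3 6 -9
3 5 -8
4 4 -8

Derivation:
Center: (4, 5, -9). Add each direction:
  D0: (4, 5, -9) + (1, -1, 0) = (5, 4, -9)
  D1: (4, 5, -9) + (1, 0, -1) = (5, 5, -10)
  D2: (4, 5, -9) + (0, 1, -1) = (4, 6, -10)
  D3: (4, 5, -9) + (-1, 1, 0) = (3, 6, -9)
  D4: (4, 5, -9) + (-1, 0, 1) = (3, 5, -8)
  D5: (4, 5, -9) + (0, -1, 1) = (4, 4, -8)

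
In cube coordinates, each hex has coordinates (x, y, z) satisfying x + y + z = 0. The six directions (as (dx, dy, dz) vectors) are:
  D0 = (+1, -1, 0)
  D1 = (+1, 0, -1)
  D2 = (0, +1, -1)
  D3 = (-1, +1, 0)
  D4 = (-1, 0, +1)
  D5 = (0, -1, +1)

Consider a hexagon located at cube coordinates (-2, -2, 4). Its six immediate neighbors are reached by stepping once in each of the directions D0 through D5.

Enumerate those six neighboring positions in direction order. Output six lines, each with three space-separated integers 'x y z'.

Answer: -1 -3 4
-1 -2 3
-2 -1 3
-3 -1 4
-3 -2 5
-2 -3 5

Derivation:
Center: (-2, -2, 4). Add each direction:
  D0: (-2, -2, 4) + (1, -1, 0) = (-1, -3, 4)
  D1: (-2, -2, 4) + (1, 0, -1) = (-1, -2, 3)
  D2: (-2, -2, 4) + (0, 1, -1) = (-2, -1, 3)
  D3: (-2, -2, 4) + (-1, 1, 0) = (-3, -1, 4)
  D4: (-2, -2, 4) + (-1, 0, 1) = (-3, -2, 5)
  D5: (-2, -2, 4) + (0, -1, 1) = (-2, -3, 5)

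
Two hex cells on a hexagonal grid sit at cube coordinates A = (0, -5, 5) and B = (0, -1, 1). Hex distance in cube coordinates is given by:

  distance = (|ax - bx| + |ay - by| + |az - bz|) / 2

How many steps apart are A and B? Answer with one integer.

Answer: 4

Derivation:
|ax - bx| = |0 - 0| = 0
|ay - by| = |-5 - (-1)| = 4
|az - bz| = |5 - 1| = 4
distance = (0 + 4 + 4) / 2 = 8 / 2 = 4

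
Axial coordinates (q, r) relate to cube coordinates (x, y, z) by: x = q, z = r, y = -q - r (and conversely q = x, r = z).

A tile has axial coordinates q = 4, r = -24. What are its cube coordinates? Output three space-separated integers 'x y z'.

Answer: 4 20 -24

Derivation:
x = q = 4
z = r = -24
y = -x - z = -(4) - (-24) = 20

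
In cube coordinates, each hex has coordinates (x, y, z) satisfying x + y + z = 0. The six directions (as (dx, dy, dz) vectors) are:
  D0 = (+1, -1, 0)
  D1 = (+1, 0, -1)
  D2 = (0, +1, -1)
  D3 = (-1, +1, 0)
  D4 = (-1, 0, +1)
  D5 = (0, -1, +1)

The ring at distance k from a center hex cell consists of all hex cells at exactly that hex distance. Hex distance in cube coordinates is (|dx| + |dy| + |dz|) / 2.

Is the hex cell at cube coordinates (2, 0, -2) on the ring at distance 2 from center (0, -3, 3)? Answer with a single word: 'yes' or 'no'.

Answer: no

Derivation:
|px - cx| = |2 - 0| = 2
|py - cy| = |0 - (-3)| = 3
|pz - cz| = |-2 - 3| = 5
distance = (2+3+5)/2 = 10/2 = 5
radius = 2; distance != radius -> no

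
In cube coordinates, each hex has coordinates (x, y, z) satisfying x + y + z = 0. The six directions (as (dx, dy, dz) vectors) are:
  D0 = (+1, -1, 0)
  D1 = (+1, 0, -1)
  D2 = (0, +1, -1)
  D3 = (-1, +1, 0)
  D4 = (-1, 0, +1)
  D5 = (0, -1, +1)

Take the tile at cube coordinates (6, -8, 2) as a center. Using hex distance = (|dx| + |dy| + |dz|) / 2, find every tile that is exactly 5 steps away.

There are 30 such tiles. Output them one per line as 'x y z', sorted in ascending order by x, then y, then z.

Walk ring at distance 5 from (6, -8, 2):
Start at center + D4*5 = (1, -8, 7)
  hex 0: (1, -8, 7)
  hex 1: (2, -9, 7)
  hex 2: (3, -10, 7)
  hex 3: (4, -11, 7)
  hex 4: (5, -12, 7)
  hex 5: (6, -13, 7)
  hex 6: (7, -13, 6)
  hex 7: (8, -13, 5)
  hex 8: (9, -13, 4)
  hex 9: (10, -13, 3)
  hex 10: (11, -13, 2)
  hex 11: (11, -12, 1)
  hex 12: (11, -11, 0)
  hex 13: (11, -10, -1)
  hex 14: (11, -9, -2)
  hex 15: (11, -8, -3)
  hex 16: (10, -7, -3)
  hex 17: (9, -6, -3)
  hex 18: (8, -5, -3)
  hex 19: (7, -4, -3)
  hex 20: (6, -3, -3)
  hex 21: (5, -3, -2)
  hex 22: (4, -3, -1)
  hex 23: (3, -3, 0)
  hex 24: (2, -3, 1)
  hex 25: (1, -3, 2)
  hex 26: (1, -4, 3)
  hex 27: (1, -5, 4)
  hex 28: (1, -6, 5)
  hex 29: (1, -7, 6)
Sorted: 30 hexes.

Answer: 1 -8 7
1 -7 6
1 -6 5
1 -5 4
1 -4 3
1 -3 2
2 -9 7
2 -3 1
3 -10 7
3 -3 0
4 -11 7
4 -3 -1
5 -12 7
5 -3 -2
6 -13 7
6 -3 -3
7 -13 6
7 -4 -3
8 -13 5
8 -5 -3
9 -13 4
9 -6 -3
10 -13 3
10 -7 -3
11 -13 2
11 -12 1
11 -11 0
11 -10 -1
11 -9 -2
11 -8 -3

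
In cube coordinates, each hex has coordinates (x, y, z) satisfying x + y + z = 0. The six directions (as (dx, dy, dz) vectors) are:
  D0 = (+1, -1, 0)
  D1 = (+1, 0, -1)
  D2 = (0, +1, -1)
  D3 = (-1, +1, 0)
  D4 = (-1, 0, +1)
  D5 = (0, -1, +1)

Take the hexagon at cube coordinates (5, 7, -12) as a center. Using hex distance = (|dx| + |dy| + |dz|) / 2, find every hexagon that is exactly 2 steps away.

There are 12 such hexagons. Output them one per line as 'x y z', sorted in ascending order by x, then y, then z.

Answer: 3 7 -10
3 8 -11
3 9 -12
4 6 -10
4 9 -13
5 5 -10
5 9 -14
6 5 -11
6 8 -14
7 5 -12
7 6 -13
7 7 -14

Derivation:
Walk ring at distance 2 from (5, 7, -12):
Start at center + D4*2 = (3, 7, -10)
  hex 0: (3, 7, -10)
  hex 1: (4, 6, -10)
  hex 2: (5, 5, -10)
  hex 3: (6, 5, -11)
  hex 4: (7, 5, -12)
  hex 5: (7, 6, -13)
  hex 6: (7, 7, -14)
  hex 7: (6, 8, -14)
  hex 8: (5, 9, -14)
  hex 9: (4, 9, -13)
  hex 10: (3, 9, -12)
  hex 11: (3, 8, -11)
Sorted: 12 hexes.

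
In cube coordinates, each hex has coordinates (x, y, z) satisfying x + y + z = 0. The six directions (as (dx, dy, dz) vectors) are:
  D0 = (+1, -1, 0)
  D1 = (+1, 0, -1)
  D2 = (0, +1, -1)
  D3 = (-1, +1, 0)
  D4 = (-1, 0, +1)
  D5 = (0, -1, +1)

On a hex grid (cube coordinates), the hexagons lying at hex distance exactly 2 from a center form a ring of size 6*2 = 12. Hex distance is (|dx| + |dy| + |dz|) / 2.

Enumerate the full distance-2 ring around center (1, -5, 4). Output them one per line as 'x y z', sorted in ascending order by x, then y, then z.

Walk ring at distance 2 from (1, -5, 4):
Start at center + D4*2 = (-1, -5, 6)
  hex 0: (-1, -5, 6)
  hex 1: (0, -6, 6)
  hex 2: (1, -7, 6)
  hex 3: (2, -7, 5)
  hex 4: (3, -7, 4)
  hex 5: (3, -6, 3)
  hex 6: (3, -5, 2)
  hex 7: (2, -4, 2)
  hex 8: (1, -3, 2)
  hex 9: (0, -3, 3)
  hex 10: (-1, -3, 4)
  hex 11: (-1, -4, 5)
Sorted: 12 hexes.

Answer: -1 -5 6
-1 -4 5
-1 -3 4
0 -6 6
0 -3 3
1 -7 6
1 -3 2
2 -7 5
2 -4 2
3 -7 4
3 -6 3
3 -5 2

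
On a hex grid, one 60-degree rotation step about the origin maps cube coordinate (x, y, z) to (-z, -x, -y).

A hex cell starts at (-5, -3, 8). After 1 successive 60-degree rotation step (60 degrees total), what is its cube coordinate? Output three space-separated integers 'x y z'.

Answer: -8 5 3

Derivation:
Start: (-5, -3, 8)
Step 1: (-5, -3, 8) -> (-(8), -(-5), -(-3)) = (-8, 5, 3)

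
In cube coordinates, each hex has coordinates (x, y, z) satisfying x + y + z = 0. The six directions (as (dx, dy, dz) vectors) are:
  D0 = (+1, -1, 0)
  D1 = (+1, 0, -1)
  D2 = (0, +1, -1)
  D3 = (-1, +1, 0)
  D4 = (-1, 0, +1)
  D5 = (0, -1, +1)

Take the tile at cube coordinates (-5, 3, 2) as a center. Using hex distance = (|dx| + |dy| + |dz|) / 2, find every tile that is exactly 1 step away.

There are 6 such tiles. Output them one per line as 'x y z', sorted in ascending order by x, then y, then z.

Answer: -6 3 3
-6 4 2
-5 2 3
-5 4 1
-4 2 2
-4 3 1

Derivation:
Walk ring at distance 1 from (-5, 3, 2):
Start at center + D4*1 = (-6, 3, 3)
  hex 0: (-6, 3, 3)
  hex 1: (-5, 2, 3)
  hex 2: (-4, 2, 2)
  hex 3: (-4, 3, 1)
  hex 4: (-5, 4, 1)
  hex 5: (-6, 4, 2)
Sorted: 6 hexes.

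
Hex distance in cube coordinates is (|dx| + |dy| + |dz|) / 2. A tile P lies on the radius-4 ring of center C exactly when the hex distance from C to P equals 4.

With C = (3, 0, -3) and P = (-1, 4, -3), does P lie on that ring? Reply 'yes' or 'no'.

Answer: yes

Derivation:
|px - cx| = |-1 - 3| = 4
|py - cy| = |4 - 0| = 4
|pz - cz| = |-3 - (-3)| = 0
distance = (4+4+0)/2 = 8/2 = 4
radius = 4; distance == radius -> yes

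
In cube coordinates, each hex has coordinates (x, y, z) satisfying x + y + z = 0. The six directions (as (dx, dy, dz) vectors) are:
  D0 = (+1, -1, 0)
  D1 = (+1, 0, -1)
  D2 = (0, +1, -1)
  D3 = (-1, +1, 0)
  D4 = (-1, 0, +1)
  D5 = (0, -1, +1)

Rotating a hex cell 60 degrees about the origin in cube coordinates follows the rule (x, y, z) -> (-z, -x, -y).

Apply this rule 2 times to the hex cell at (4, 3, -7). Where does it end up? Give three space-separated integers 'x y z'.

Answer: 3 -7 4

Derivation:
Start: (4, 3, -7)
Step 1: (4, 3, -7) -> (-(-7), -(4), -(3)) = (7, -4, -3)
Step 2: (7, -4, -3) -> (-(-3), -(7), -(-4)) = (3, -7, 4)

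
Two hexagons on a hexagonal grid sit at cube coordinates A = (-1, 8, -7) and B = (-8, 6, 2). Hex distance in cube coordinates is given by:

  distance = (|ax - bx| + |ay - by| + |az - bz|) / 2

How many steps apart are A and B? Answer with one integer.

|ax - bx| = |-1 - (-8)| = 7
|ay - by| = |8 - 6| = 2
|az - bz| = |-7 - 2| = 9
distance = (7 + 2 + 9) / 2 = 18 / 2 = 9

Answer: 9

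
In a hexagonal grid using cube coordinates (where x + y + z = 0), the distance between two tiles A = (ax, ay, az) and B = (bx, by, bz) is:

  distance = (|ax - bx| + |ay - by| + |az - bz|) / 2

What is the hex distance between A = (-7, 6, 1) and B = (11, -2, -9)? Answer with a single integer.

Answer: 18

Derivation:
|ax - bx| = |-7 - 11| = 18
|ay - by| = |6 - (-2)| = 8
|az - bz| = |1 - (-9)| = 10
distance = (18 + 8 + 10) / 2 = 36 / 2 = 18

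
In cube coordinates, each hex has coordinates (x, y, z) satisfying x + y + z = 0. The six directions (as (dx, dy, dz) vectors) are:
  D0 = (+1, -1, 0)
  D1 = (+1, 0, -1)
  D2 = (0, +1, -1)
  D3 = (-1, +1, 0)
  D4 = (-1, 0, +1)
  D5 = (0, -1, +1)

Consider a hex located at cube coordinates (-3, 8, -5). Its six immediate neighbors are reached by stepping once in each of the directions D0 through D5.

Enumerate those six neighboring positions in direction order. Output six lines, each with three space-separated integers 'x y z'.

Center: (-3, 8, -5). Add each direction:
  D0: (-3, 8, -5) + (1, -1, 0) = (-2, 7, -5)
  D1: (-3, 8, -5) + (1, 0, -1) = (-2, 8, -6)
  D2: (-3, 8, -5) + (0, 1, -1) = (-3, 9, -6)
  D3: (-3, 8, -5) + (-1, 1, 0) = (-4, 9, -5)
  D4: (-3, 8, -5) + (-1, 0, 1) = (-4, 8, -4)
  D5: (-3, 8, -5) + (0, -1, 1) = (-3, 7, -4)

Answer: -2 7 -5
-2 8 -6
-3 9 -6
-4 9 -5
-4 8 -4
-3 7 -4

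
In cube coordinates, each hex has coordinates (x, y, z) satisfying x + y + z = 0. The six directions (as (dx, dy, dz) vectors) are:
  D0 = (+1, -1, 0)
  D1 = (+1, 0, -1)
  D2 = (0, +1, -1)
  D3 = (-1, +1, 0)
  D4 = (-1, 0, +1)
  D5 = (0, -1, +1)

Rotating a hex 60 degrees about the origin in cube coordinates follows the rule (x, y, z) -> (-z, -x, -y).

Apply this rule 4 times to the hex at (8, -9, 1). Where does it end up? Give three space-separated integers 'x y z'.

Start: (8, -9, 1)
Step 1: (8, -9, 1) -> (-(1), -(8), -(-9)) = (-1, -8, 9)
Step 2: (-1, -8, 9) -> (-(9), -(-1), -(-8)) = (-9, 1, 8)
Step 3: (-9, 1, 8) -> (-(8), -(-9), -(1)) = (-8, 9, -1)
Step 4: (-8, 9, -1) -> (-(-1), -(-8), -(9)) = (1, 8, -9)

Answer: 1 8 -9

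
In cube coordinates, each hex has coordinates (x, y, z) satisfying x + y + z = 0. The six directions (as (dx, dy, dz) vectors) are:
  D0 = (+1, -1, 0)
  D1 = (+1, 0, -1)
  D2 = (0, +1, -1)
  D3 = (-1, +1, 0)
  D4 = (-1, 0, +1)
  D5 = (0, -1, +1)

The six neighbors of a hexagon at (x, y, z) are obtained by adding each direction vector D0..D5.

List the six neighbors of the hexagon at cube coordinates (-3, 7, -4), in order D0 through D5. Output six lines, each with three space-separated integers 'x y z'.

Answer: -2 6 -4
-2 7 -5
-3 8 -5
-4 8 -4
-4 7 -3
-3 6 -3

Derivation:
Center: (-3, 7, -4). Add each direction:
  D0: (-3, 7, -4) + (1, -1, 0) = (-2, 6, -4)
  D1: (-3, 7, -4) + (1, 0, -1) = (-2, 7, -5)
  D2: (-3, 7, -4) + (0, 1, -1) = (-3, 8, -5)
  D3: (-3, 7, -4) + (-1, 1, 0) = (-4, 8, -4)
  D4: (-3, 7, -4) + (-1, 0, 1) = (-4, 7, -3)
  D5: (-3, 7, -4) + (0, -1, 1) = (-3, 6, -3)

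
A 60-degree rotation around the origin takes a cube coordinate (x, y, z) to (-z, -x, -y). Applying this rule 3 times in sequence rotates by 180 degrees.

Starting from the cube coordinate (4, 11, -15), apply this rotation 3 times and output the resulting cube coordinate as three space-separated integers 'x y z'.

Start: (4, 11, -15)
Step 1: (4, 11, -15) -> (-(-15), -(4), -(11)) = (15, -4, -11)
Step 2: (15, -4, -11) -> (-(-11), -(15), -(-4)) = (11, -15, 4)
Step 3: (11, -15, 4) -> (-(4), -(11), -(-15)) = (-4, -11, 15)

Answer: -4 -11 15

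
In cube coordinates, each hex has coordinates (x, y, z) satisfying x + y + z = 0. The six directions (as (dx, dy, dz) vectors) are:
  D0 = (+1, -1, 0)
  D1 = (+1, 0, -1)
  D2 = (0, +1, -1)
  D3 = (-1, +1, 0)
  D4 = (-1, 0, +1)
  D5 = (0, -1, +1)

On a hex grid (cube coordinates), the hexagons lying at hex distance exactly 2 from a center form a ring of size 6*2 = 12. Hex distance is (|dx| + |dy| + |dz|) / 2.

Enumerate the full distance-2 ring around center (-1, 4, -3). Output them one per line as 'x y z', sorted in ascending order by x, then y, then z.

Answer: -3 4 -1
-3 5 -2
-3 6 -3
-2 3 -1
-2 6 -4
-1 2 -1
-1 6 -5
0 2 -2
0 5 -5
1 2 -3
1 3 -4
1 4 -5

Derivation:
Walk ring at distance 2 from (-1, 4, -3):
Start at center + D4*2 = (-3, 4, -1)
  hex 0: (-3, 4, -1)
  hex 1: (-2, 3, -1)
  hex 2: (-1, 2, -1)
  hex 3: (0, 2, -2)
  hex 4: (1, 2, -3)
  hex 5: (1, 3, -4)
  hex 6: (1, 4, -5)
  hex 7: (0, 5, -5)
  hex 8: (-1, 6, -5)
  hex 9: (-2, 6, -4)
  hex 10: (-3, 6, -3)
  hex 11: (-3, 5, -2)
Sorted: 12 hexes.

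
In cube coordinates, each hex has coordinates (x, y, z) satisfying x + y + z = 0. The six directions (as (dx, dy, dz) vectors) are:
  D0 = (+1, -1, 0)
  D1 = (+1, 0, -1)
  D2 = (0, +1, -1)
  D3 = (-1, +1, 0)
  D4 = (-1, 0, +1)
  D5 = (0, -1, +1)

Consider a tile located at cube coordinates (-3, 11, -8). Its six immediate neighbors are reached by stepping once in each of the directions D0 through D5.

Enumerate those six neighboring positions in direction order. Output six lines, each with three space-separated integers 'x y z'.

Answer: -2 10 -8
-2 11 -9
-3 12 -9
-4 12 -8
-4 11 -7
-3 10 -7

Derivation:
Center: (-3, 11, -8). Add each direction:
  D0: (-3, 11, -8) + (1, -1, 0) = (-2, 10, -8)
  D1: (-3, 11, -8) + (1, 0, -1) = (-2, 11, -9)
  D2: (-3, 11, -8) + (0, 1, -1) = (-3, 12, -9)
  D3: (-3, 11, -8) + (-1, 1, 0) = (-4, 12, -8)
  D4: (-3, 11, -8) + (-1, 0, 1) = (-4, 11, -7)
  D5: (-3, 11, -8) + (0, -1, 1) = (-3, 10, -7)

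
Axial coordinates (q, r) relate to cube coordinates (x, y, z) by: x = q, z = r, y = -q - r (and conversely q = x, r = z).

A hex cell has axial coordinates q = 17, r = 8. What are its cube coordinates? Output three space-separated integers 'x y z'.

x = q = 17
z = r = 8
y = -x - z = -(17) - (8) = -25

Answer: 17 -25 8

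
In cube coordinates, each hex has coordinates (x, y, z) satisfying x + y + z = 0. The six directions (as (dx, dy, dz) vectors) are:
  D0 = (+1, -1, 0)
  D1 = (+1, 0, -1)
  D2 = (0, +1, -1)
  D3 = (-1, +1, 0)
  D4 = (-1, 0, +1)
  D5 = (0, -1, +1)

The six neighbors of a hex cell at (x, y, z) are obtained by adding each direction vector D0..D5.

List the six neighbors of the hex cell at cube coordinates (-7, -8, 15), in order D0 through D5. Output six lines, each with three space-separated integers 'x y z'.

Center: (-7, -8, 15). Add each direction:
  D0: (-7, -8, 15) + (1, -1, 0) = (-6, -9, 15)
  D1: (-7, -8, 15) + (1, 0, -1) = (-6, -8, 14)
  D2: (-7, -8, 15) + (0, 1, -1) = (-7, -7, 14)
  D3: (-7, -8, 15) + (-1, 1, 0) = (-8, -7, 15)
  D4: (-7, -8, 15) + (-1, 0, 1) = (-8, -8, 16)
  D5: (-7, -8, 15) + (0, -1, 1) = (-7, -9, 16)

Answer: -6 -9 15
-6 -8 14
-7 -7 14
-8 -7 15
-8 -8 16
-7 -9 16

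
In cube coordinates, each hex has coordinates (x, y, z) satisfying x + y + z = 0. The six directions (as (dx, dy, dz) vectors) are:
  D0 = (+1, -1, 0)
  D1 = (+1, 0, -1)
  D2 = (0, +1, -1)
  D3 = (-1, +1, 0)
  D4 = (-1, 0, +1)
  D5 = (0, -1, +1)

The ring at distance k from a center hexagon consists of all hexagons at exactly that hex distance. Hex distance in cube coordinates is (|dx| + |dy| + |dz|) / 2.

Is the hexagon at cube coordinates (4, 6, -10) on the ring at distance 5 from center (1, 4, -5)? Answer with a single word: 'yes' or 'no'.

Answer: yes

Derivation:
|px - cx| = |4 - 1| = 3
|py - cy| = |6 - 4| = 2
|pz - cz| = |-10 - (-5)| = 5
distance = (3+2+5)/2 = 10/2 = 5
radius = 5; distance == radius -> yes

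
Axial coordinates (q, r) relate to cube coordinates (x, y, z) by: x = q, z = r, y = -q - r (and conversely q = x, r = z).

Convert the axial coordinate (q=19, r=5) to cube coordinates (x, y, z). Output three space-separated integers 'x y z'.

x = q = 19
z = r = 5
y = -x - z = -(19) - (5) = -24

Answer: 19 -24 5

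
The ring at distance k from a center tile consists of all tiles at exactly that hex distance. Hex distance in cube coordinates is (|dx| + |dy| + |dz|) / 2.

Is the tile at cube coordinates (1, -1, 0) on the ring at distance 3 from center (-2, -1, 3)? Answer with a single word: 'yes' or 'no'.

Answer: yes

Derivation:
|px - cx| = |1 - (-2)| = 3
|py - cy| = |-1 - (-1)| = 0
|pz - cz| = |0 - 3| = 3
distance = (3+0+3)/2 = 6/2 = 3
radius = 3; distance == radius -> yes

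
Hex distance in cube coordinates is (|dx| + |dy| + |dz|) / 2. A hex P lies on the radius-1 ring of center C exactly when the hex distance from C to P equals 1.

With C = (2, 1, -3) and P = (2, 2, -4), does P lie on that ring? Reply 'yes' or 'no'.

|px - cx| = |2 - 2| = 0
|py - cy| = |2 - 1| = 1
|pz - cz| = |-4 - (-3)| = 1
distance = (0+1+1)/2 = 2/2 = 1
radius = 1; distance == radius -> yes

Answer: yes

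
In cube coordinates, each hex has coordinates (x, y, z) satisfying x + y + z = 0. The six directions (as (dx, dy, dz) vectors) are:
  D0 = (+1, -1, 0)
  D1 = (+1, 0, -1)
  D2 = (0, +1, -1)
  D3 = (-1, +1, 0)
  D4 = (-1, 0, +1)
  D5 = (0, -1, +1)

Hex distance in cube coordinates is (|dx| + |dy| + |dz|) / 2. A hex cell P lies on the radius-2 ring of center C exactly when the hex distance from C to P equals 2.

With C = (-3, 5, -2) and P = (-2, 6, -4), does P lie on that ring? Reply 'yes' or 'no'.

Answer: yes

Derivation:
|px - cx| = |-2 - (-3)| = 1
|py - cy| = |6 - 5| = 1
|pz - cz| = |-4 - (-2)| = 2
distance = (1+1+2)/2 = 4/2 = 2
radius = 2; distance == radius -> yes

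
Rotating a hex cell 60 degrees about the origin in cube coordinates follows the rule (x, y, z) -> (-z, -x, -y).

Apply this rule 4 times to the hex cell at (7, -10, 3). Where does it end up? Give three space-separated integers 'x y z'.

Start: (7, -10, 3)
Step 1: (7, -10, 3) -> (-(3), -(7), -(-10)) = (-3, -7, 10)
Step 2: (-3, -7, 10) -> (-(10), -(-3), -(-7)) = (-10, 3, 7)
Step 3: (-10, 3, 7) -> (-(7), -(-10), -(3)) = (-7, 10, -3)
Step 4: (-7, 10, -3) -> (-(-3), -(-7), -(10)) = (3, 7, -10)

Answer: 3 7 -10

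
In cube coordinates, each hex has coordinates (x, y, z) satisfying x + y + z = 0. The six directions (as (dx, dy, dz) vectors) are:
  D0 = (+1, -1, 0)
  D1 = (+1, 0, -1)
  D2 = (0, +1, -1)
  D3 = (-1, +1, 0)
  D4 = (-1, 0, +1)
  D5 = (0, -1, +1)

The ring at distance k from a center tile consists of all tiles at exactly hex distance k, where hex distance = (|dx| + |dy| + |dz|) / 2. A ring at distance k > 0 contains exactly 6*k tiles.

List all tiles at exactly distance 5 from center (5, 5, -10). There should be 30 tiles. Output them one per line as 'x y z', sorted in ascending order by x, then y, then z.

Answer: 0 5 -5
0 6 -6
0 7 -7
0 8 -8
0 9 -9
0 10 -10
1 4 -5
1 10 -11
2 3 -5
2 10 -12
3 2 -5
3 10 -13
4 1 -5
4 10 -14
5 0 -5
5 10 -15
6 0 -6
6 9 -15
7 0 -7
7 8 -15
8 0 -8
8 7 -15
9 0 -9
9 6 -15
10 0 -10
10 1 -11
10 2 -12
10 3 -13
10 4 -14
10 5 -15

Derivation:
Walk ring at distance 5 from (5, 5, -10):
Start at center + D4*5 = (0, 5, -5)
  hex 0: (0, 5, -5)
  hex 1: (1, 4, -5)
  hex 2: (2, 3, -5)
  hex 3: (3, 2, -5)
  hex 4: (4, 1, -5)
  hex 5: (5, 0, -5)
  hex 6: (6, 0, -6)
  hex 7: (7, 0, -7)
  hex 8: (8, 0, -8)
  hex 9: (9, 0, -9)
  hex 10: (10, 0, -10)
  hex 11: (10, 1, -11)
  hex 12: (10, 2, -12)
  hex 13: (10, 3, -13)
  hex 14: (10, 4, -14)
  hex 15: (10, 5, -15)
  hex 16: (9, 6, -15)
  hex 17: (8, 7, -15)
  hex 18: (7, 8, -15)
  hex 19: (6, 9, -15)
  hex 20: (5, 10, -15)
  hex 21: (4, 10, -14)
  hex 22: (3, 10, -13)
  hex 23: (2, 10, -12)
  hex 24: (1, 10, -11)
  hex 25: (0, 10, -10)
  hex 26: (0, 9, -9)
  hex 27: (0, 8, -8)
  hex 28: (0, 7, -7)
  hex 29: (0, 6, -6)
Sorted: 30 hexes.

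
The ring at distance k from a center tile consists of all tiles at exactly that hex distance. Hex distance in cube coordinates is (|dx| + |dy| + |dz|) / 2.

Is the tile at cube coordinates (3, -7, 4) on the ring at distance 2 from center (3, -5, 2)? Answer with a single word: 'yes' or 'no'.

|px - cx| = |3 - 3| = 0
|py - cy| = |-7 - (-5)| = 2
|pz - cz| = |4 - 2| = 2
distance = (0+2+2)/2 = 4/2 = 2
radius = 2; distance == radius -> yes

Answer: yes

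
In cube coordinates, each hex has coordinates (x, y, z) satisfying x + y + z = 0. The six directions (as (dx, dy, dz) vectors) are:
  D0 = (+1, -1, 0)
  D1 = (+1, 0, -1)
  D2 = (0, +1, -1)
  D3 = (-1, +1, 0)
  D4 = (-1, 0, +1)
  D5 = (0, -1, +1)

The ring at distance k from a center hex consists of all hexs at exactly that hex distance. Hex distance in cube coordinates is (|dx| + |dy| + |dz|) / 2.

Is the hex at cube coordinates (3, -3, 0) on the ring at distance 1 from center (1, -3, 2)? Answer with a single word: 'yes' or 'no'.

|px - cx| = |3 - 1| = 2
|py - cy| = |-3 - (-3)| = 0
|pz - cz| = |0 - 2| = 2
distance = (2+0+2)/2 = 4/2 = 2
radius = 1; distance != radius -> no

Answer: no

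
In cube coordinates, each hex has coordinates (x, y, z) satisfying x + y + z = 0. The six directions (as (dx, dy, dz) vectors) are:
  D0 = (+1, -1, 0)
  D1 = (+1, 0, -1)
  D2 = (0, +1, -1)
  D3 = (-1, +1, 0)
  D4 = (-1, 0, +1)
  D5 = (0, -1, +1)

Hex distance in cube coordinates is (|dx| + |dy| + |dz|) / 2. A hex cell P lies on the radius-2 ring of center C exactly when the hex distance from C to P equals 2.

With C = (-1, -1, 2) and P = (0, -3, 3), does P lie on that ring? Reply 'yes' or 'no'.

|px - cx| = |0 - (-1)| = 1
|py - cy| = |-3 - (-1)| = 2
|pz - cz| = |3 - 2| = 1
distance = (1+2+1)/2 = 4/2 = 2
radius = 2; distance == radius -> yes

Answer: yes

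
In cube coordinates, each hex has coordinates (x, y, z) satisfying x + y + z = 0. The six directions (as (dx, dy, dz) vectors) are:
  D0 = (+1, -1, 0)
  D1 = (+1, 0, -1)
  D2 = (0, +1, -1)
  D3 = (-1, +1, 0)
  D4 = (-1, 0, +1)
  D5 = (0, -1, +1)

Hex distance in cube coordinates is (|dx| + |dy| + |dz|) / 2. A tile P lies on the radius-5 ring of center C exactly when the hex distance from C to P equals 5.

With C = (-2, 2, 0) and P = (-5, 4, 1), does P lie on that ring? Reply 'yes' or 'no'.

|px - cx| = |-5 - (-2)| = 3
|py - cy| = |4 - 2| = 2
|pz - cz| = |1 - 0| = 1
distance = (3+2+1)/2 = 6/2 = 3
radius = 5; distance != radius -> no

Answer: no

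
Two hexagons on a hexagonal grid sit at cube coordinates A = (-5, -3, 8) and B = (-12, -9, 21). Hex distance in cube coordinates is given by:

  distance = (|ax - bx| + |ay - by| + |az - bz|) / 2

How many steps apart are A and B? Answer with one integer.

Answer: 13

Derivation:
|ax - bx| = |-5 - (-12)| = 7
|ay - by| = |-3 - (-9)| = 6
|az - bz| = |8 - 21| = 13
distance = (7 + 6 + 13) / 2 = 26 / 2 = 13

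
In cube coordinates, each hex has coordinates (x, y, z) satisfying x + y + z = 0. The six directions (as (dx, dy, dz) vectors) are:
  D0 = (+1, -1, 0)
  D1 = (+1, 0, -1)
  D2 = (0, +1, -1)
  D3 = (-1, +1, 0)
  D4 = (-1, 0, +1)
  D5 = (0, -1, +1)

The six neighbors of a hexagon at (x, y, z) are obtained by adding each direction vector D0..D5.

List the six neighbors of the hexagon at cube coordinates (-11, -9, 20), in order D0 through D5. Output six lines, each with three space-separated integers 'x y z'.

Center: (-11, -9, 20). Add each direction:
  D0: (-11, -9, 20) + (1, -1, 0) = (-10, -10, 20)
  D1: (-11, -9, 20) + (1, 0, -1) = (-10, -9, 19)
  D2: (-11, -9, 20) + (0, 1, -1) = (-11, -8, 19)
  D3: (-11, -9, 20) + (-1, 1, 0) = (-12, -8, 20)
  D4: (-11, -9, 20) + (-1, 0, 1) = (-12, -9, 21)
  D5: (-11, -9, 20) + (0, -1, 1) = (-11, -10, 21)

Answer: -10 -10 20
-10 -9 19
-11 -8 19
-12 -8 20
-12 -9 21
-11 -10 21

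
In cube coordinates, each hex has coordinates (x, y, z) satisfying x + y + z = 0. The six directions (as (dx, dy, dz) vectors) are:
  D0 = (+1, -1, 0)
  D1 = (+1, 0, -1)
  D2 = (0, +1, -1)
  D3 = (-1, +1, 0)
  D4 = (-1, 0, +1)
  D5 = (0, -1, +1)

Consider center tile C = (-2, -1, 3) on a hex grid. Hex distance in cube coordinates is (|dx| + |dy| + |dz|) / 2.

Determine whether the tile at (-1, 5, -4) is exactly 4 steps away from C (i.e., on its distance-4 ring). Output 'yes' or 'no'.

Answer: no

Derivation:
|px - cx| = |-1 - (-2)| = 1
|py - cy| = |5 - (-1)| = 6
|pz - cz| = |-4 - 3| = 7
distance = (1+6+7)/2 = 14/2 = 7
radius = 4; distance != radius -> no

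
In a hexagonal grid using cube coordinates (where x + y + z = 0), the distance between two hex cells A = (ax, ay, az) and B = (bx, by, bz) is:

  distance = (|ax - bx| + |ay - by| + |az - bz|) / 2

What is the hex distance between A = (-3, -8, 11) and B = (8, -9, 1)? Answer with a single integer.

Answer: 11

Derivation:
|ax - bx| = |-3 - 8| = 11
|ay - by| = |-8 - (-9)| = 1
|az - bz| = |11 - 1| = 10
distance = (11 + 1 + 10) / 2 = 22 / 2 = 11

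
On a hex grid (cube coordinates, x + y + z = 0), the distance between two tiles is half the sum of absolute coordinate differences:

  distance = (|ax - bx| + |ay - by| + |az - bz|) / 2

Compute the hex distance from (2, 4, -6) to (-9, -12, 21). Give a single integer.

Answer: 27

Derivation:
|ax - bx| = |2 - (-9)| = 11
|ay - by| = |4 - (-12)| = 16
|az - bz| = |-6 - 21| = 27
distance = (11 + 16 + 27) / 2 = 54 / 2 = 27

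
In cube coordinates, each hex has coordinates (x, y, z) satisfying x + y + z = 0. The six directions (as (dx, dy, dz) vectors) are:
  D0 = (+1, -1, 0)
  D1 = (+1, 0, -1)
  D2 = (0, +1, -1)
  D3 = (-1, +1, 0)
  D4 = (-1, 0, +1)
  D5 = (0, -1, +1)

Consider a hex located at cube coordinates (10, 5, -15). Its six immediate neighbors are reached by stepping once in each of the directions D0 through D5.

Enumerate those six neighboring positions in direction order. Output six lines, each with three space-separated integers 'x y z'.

Answer: 11 4 -15
11 5 -16
10 6 -16
9 6 -15
9 5 -14
10 4 -14

Derivation:
Center: (10, 5, -15). Add each direction:
  D0: (10, 5, -15) + (1, -1, 0) = (11, 4, -15)
  D1: (10, 5, -15) + (1, 0, -1) = (11, 5, -16)
  D2: (10, 5, -15) + (0, 1, -1) = (10, 6, -16)
  D3: (10, 5, -15) + (-1, 1, 0) = (9, 6, -15)
  D4: (10, 5, -15) + (-1, 0, 1) = (9, 5, -14)
  D5: (10, 5, -15) + (0, -1, 1) = (10, 4, -14)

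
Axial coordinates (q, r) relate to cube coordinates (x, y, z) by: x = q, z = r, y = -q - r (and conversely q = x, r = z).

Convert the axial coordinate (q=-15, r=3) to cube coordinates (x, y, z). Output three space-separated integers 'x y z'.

Answer: -15 12 3

Derivation:
x = q = -15
z = r = 3
y = -x - z = -(-15) - (3) = 12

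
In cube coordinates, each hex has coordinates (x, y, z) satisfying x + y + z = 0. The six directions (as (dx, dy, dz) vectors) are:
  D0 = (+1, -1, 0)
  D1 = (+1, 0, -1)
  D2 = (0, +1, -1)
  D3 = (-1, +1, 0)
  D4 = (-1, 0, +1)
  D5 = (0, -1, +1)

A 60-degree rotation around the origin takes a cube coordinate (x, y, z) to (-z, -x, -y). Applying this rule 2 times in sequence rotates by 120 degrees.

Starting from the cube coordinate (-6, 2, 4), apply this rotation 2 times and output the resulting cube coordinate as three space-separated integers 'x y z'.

Start: (-6, 2, 4)
Step 1: (-6, 2, 4) -> (-(4), -(-6), -(2)) = (-4, 6, -2)
Step 2: (-4, 6, -2) -> (-(-2), -(-4), -(6)) = (2, 4, -6)

Answer: 2 4 -6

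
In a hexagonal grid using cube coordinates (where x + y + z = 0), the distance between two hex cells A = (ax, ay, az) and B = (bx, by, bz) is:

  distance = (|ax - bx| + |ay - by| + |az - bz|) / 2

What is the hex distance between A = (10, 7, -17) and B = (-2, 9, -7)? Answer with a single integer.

Answer: 12

Derivation:
|ax - bx| = |10 - (-2)| = 12
|ay - by| = |7 - 9| = 2
|az - bz| = |-17 - (-7)| = 10
distance = (12 + 2 + 10) / 2 = 24 / 2 = 12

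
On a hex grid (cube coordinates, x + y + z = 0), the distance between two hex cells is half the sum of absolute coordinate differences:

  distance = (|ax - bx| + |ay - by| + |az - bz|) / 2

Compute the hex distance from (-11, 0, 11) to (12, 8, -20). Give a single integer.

Answer: 31

Derivation:
|ax - bx| = |-11 - 12| = 23
|ay - by| = |0 - 8| = 8
|az - bz| = |11 - (-20)| = 31
distance = (23 + 8 + 31) / 2 = 62 / 2 = 31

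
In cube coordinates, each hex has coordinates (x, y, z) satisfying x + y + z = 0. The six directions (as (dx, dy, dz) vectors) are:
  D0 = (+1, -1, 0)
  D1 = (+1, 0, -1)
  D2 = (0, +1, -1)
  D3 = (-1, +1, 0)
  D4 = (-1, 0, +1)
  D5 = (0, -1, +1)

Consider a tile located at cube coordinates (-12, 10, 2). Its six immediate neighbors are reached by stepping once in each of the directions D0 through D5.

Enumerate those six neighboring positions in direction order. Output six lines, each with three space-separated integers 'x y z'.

Answer: -11 9 2
-11 10 1
-12 11 1
-13 11 2
-13 10 3
-12 9 3

Derivation:
Center: (-12, 10, 2). Add each direction:
  D0: (-12, 10, 2) + (1, -1, 0) = (-11, 9, 2)
  D1: (-12, 10, 2) + (1, 0, -1) = (-11, 10, 1)
  D2: (-12, 10, 2) + (0, 1, -1) = (-12, 11, 1)
  D3: (-12, 10, 2) + (-1, 1, 0) = (-13, 11, 2)
  D4: (-12, 10, 2) + (-1, 0, 1) = (-13, 10, 3)
  D5: (-12, 10, 2) + (0, -1, 1) = (-12, 9, 3)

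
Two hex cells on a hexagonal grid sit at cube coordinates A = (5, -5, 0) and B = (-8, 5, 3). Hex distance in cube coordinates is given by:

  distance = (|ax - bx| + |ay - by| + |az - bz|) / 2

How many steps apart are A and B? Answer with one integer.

Answer: 13

Derivation:
|ax - bx| = |5 - (-8)| = 13
|ay - by| = |-5 - 5| = 10
|az - bz| = |0 - 3| = 3
distance = (13 + 10 + 3) / 2 = 26 / 2 = 13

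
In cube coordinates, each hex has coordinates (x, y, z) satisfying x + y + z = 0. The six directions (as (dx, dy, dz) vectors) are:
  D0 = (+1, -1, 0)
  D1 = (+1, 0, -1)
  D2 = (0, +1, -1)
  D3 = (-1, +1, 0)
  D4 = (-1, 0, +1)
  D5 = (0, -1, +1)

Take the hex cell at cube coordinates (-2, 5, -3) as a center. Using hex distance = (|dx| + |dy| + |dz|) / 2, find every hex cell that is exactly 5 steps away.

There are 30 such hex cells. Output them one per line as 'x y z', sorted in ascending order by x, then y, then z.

Answer: -7 5 2
-7 6 1
-7 7 0
-7 8 -1
-7 9 -2
-7 10 -3
-6 4 2
-6 10 -4
-5 3 2
-5 10 -5
-4 2 2
-4 10 -6
-3 1 2
-3 10 -7
-2 0 2
-2 10 -8
-1 0 1
-1 9 -8
0 0 0
0 8 -8
1 0 -1
1 7 -8
2 0 -2
2 6 -8
3 0 -3
3 1 -4
3 2 -5
3 3 -6
3 4 -7
3 5 -8

Derivation:
Walk ring at distance 5 from (-2, 5, -3):
Start at center + D4*5 = (-7, 5, 2)
  hex 0: (-7, 5, 2)
  hex 1: (-6, 4, 2)
  hex 2: (-5, 3, 2)
  hex 3: (-4, 2, 2)
  hex 4: (-3, 1, 2)
  hex 5: (-2, 0, 2)
  hex 6: (-1, 0, 1)
  hex 7: (0, 0, 0)
  hex 8: (1, 0, -1)
  hex 9: (2, 0, -2)
  hex 10: (3, 0, -3)
  hex 11: (3, 1, -4)
  hex 12: (3, 2, -5)
  hex 13: (3, 3, -6)
  hex 14: (3, 4, -7)
  hex 15: (3, 5, -8)
  hex 16: (2, 6, -8)
  hex 17: (1, 7, -8)
  hex 18: (0, 8, -8)
  hex 19: (-1, 9, -8)
  hex 20: (-2, 10, -8)
  hex 21: (-3, 10, -7)
  hex 22: (-4, 10, -6)
  hex 23: (-5, 10, -5)
  hex 24: (-6, 10, -4)
  hex 25: (-7, 10, -3)
  hex 26: (-7, 9, -2)
  hex 27: (-7, 8, -1)
  hex 28: (-7, 7, 0)
  hex 29: (-7, 6, 1)
Sorted: 30 hexes.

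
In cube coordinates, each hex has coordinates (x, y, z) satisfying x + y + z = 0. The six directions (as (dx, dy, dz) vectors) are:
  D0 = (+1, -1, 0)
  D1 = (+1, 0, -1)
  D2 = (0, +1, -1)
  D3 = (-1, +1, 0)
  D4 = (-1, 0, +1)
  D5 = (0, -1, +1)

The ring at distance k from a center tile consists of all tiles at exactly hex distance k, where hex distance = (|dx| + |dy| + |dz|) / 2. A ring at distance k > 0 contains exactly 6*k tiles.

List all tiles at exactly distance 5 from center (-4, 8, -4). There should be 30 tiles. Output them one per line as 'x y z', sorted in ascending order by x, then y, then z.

Walk ring at distance 5 from (-4, 8, -4):
Start at center + D4*5 = (-9, 8, 1)
  hex 0: (-9, 8, 1)
  hex 1: (-8, 7, 1)
  hex 2: (-7, 6, 1)
  hex 3: (-6, 5, 1)
  hex 4: (-5, 4, 1)
  hex 5: (-4, 3, 1)
  hex 6: (-3, 3, 0)
  hex 7: (-2, 3, -1)
  hex 8: (-1, 3, -2)
  hex 9: (0, 3, -3)
  hex 10: (1, 3, -4)
  hex 11: (1, 4, -5)
  hex 12: (1, 5, -6)
  hex 13: (1, 6, -7)
  hex 14: (1, 7, -8)
  hex 15: (1, 8, -9)
  hex 16: (0, 9, -9)
  hex 17: (-1, 10, -9)
  hex 18: (-2, 11, -9)
  hex 19: (-3, 12, -9)
  hex 20: (-4, 13, -9)
  hex 21: (-5, 13, -8)
  hex 22: (-6, 13, -7)
  hex 23: (-7, 13, -6)
  hex 24: (-8, 13, -5)
  hex 25: (-9, 13, -4)
  hex 26: (-9, 12, -3)
  hex 27: (-9, 11, -2)
  hex 28: (-9, 10, -1)
  hex 29: (-9, 9, 0)
Sorted: 30 hexes.

Answer: -9 8 1
-9 9 0
-9 10 -1
-9 11 -2
-9 12 -3
-9 13 -4
-8 7 1
-8 13 -5
-7 6 1
-7 13 -6
-6 5 1
-6 13 -7
-5 4 1
-5 13 -8
-4 3 1
-4 13 -9
-3 3 0
-3 12 -9
-2 3 -1
-2 11 -9
-1 3 -2
-1 10 -9
0 3 -3
0 9 -9
1 3 -4
1 4 -5
1 5 -6
1 6 -7
1 7 -8
1 8 -9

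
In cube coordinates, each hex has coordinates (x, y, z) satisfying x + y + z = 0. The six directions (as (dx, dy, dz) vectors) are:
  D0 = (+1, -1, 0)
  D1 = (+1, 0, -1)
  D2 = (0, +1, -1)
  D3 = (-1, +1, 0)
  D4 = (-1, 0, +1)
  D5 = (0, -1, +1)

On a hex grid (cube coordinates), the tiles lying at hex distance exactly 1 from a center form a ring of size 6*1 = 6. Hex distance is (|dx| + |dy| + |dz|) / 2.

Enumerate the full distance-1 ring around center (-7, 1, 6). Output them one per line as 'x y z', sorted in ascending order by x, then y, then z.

Walk ring at distance 1 from (-7, 1, 6):
Start at center + D4*1 = (-8, 1, 7)
  hex 0: (-8, 1, 7)
  hex 1: (-7, 0, 7)
  hex 2: (-6, 0, 6)
  hex 3: (-6, 1, 5)
  hex 4: (-7, 2, 5)
  hex 5: (-8, 2, 6)
Sorted: 6 hexes.

Answer: -8 1 7
-8 2 6
-7 0 7
-7 2 5
-6 0 6
-6 1 5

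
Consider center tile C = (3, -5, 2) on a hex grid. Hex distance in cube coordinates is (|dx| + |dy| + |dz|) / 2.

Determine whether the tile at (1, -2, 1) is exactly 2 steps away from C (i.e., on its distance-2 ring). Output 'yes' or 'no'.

Answer: no

Derivation:
|px - cx| = |1 - 3| = 2
|py - cy| = |-2 - (-5)| = 3
|pz - cz| = |1 - 2| = 1
distance = (2+3+1)/2 = 6/2 = 3
radius = 2; distance != radius -> no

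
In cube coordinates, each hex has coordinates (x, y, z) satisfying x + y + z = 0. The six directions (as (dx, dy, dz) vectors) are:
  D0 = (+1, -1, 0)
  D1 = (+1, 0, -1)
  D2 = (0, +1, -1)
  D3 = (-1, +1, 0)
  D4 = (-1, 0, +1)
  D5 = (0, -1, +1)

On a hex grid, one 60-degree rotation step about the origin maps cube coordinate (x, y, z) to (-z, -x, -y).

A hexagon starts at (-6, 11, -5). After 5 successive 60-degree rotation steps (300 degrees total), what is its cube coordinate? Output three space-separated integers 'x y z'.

Answer: -11 5 6

Derivation:
Start: (-6, 11, -5)
Step 1: (-6, 11, -5) -> (-(-5), -(-6), -(11)) = (5, 6, -11)
Step 2: (5, 6, -11) -> (-(-11), -(5), -(6)) = (11, -5, -6)
Step 3: (11, -5, -6) -> (-(-6), -(11), -(-5)) = (6, -11, 5)
Step 4: (6, -11, 5) -> (-(5), -(6), -(-11)) = (-5, -6, 11)
Step 5: (-5, -6, 11) -> (-(11), -(-5), -(-6)) = (-11, 5, 6)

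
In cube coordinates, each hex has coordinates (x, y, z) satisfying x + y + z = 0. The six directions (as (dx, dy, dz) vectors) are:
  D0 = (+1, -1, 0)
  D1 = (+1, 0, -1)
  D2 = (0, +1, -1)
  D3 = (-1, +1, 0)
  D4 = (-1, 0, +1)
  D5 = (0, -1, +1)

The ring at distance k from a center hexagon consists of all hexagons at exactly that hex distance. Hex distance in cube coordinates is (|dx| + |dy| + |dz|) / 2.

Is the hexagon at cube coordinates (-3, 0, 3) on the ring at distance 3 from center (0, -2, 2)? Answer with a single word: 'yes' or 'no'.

Answer: yes

Derivation:
|px - cx| = |-3 - 0| = 3
|py - cy| = |0 - (-2)| = 2
|pz - cz| = |3 - 2| = 1
distance = (3+2+1)/2 = 6/2 = 3
radius = 3; distance == radius -> yes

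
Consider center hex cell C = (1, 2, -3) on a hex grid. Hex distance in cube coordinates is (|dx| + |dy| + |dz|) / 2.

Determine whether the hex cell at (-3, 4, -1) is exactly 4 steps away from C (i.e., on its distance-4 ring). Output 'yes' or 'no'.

Answer: yes

Derivation:
|px - cx| = |-3 - 1| = 4
|py - cy| = |4 - 2| = 2
|pz - cz| = |-1 - (-3)| = 2
distance = (4+2+2)/2 = 8/2 = 4
radius = 4; distance == radius -> yes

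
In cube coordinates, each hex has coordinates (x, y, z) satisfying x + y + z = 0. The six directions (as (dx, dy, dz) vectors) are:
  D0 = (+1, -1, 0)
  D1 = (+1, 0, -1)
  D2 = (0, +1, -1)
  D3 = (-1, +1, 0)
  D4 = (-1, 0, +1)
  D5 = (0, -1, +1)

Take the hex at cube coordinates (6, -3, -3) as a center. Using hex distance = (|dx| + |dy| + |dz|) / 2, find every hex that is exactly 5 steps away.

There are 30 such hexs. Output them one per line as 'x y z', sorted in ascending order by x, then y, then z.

Answer: 1 -3 2
1 -2 1
1 -1 0
1 0 -1
1 1 -2
1 2 -3
2 -4 2
2 2 -4
3 -5 2
3 2 -5
4 -6 2
4 2 -6
5 -7 2
5 2 -7
6 -8 2
6 2 -8
7 -8 1
7 1 -8
8 -8 0
8 0 -8
9 -8 -1
9 -1 -8
10 -8 -2
10 -2 -8
11 -8 -3
11 -7 -4
11 -6 -5
11 -5 -6
11 -4 -7
11 -3 -8

Derivation:
Walk ring at distance 5 from (6, -3, -3):
Start at center + D4*5 = (1, -3, 2)
  hex 0: (1, -3, 2)
  hex 1: (2, -4, 2)
  hex 2: (3, -5, 2)
  hex 3: (4, -6, 2)
  hex 4: (5, -7, 2)
  hex 5: (6, -8, 2)
  hex 6: (7, -8, 1)
  hex 7: (8, -8, 0)
  hex 8: (9, -8, -1)
  hex 9: (10, -8, -2)
  hex 10: (11, -8, -3)
  hex 11: (11, -7, -4)
  hex 12: (11, -6, -5)
  hex 13: (11, -5, -6)
  hex 14: (11, -4, -7)
  hex 15: (11, -3, -8)
  hex 16: (10, -2, -8)
  hex 17: (9, -1, -8)
  hex 18: (8, 0, -8)
  hex 19: (7, 1, -8)
  hex 20: (6, 2, -8)
  hex 21: (5, 2, -7)
  hex 22: (4, 2, -6)
  hex 23: (3, 2, -5)
  hex 24: (2, 2, -4)
  hex 25: (1, 2, -3)
  hex 26: (1, 1, -2)
  hex 27: (1, 0, -1)
  hex 28: (1, -1, 0)
  hex 29: (1, -2, 1)
Sorted: 30 hexes.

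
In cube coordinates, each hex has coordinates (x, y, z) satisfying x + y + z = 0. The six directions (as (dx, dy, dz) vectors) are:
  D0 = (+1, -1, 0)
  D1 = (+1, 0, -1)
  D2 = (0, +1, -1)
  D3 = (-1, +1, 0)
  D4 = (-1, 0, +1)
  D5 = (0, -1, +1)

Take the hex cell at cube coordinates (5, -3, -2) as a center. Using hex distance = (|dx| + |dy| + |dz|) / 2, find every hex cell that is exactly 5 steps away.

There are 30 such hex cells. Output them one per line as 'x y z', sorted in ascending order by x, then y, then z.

Answer: 0 -3 3
0 -2 2
0 -1 1
0 0 0
0 1 -1
0 2 -2
1 -4 3
1 2 -3
2 -5 3
2 2 -4
3 -6 3
3 2 -5
4 -7 3
4 2 -6
5 -8 3
5 2 -7
6 -8 2
6 1 -7
7 -8 1
7 0 -7
8 -8 0
8 -1 -7
9 -8 -1
9 -2 -7
10 -8 -2
10 -7 -3
10 -6 -4
10 -5 -5
10 -4 -6
10 -3 -7

Derivation:
Walk ring at distance 5 from (5, -3, -2):
Start at center + D4*5 = (0, -3, 3)
  hex 0: (0, -3, 3)
  hex 1: (1, -4, 3)
  hex 2: (2, -5, 3)
  hex 3: (3, -6, 3)
  hex 4: (4, -7, 3)
  hex 5: (5, -8, 3)
  hex 6: (6, -8, 2)
  hex 7: (7, -8, 1)
  hex 8: (8, -8, 0)
  hex 9: (9, -8, -1)
  hex 10: (10, -8, -2)
  hex 11: (10, -7, -3)
  hex 12: (10, -6, -4)
  hex 13: (10, -5, -5)
  hex 14: (10, -4, -6)
  hex 15: (10, -3, -7)
  hex 16: (9, -2, -7)
  hex 17: (8, -1, -7)
  hex 18: (7, 0, -7)
  hex 19: (6, 1, -7)
  hex 20: (5, 2, -7)
  hex 21: (4, 2, -6)
  hex 22: (3, 2, -5)
  hex 23: (2, 2, -4)
  hex 24: (1, 2, -3)
  hex 25: (0, 2, -2)
  hex 26: (0, 1, -1)
  hex 27: (0, 0, 0)
  hex 28: (0, -1, 1)
  hex 29: (0, -2, 2)
Sorted: 30 hexes.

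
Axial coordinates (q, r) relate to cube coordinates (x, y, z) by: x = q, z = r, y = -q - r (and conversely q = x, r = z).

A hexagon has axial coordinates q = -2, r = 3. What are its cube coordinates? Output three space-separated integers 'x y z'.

Answer: -2 -1 3

Derivation:
x = q = -2
z = r = 3
y = -x - z = -(-2) - (3) = -1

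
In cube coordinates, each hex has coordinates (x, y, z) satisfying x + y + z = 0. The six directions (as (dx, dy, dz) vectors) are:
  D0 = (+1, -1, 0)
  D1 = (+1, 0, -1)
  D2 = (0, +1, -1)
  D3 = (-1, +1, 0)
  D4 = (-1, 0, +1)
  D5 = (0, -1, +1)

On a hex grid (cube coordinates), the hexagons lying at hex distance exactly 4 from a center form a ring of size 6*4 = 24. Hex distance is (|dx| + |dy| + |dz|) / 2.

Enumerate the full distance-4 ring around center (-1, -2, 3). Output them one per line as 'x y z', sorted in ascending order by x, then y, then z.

Answer: -5 -2 7
-5 -1 6
-5 0 5
-5 1 4
-5 2 3
-4 -3 7
-4 2 2
-3 -4 7
-3 2 1
-2 -5 7
-2 2 0
-1 -6 7
-1 2 -1
0 -6 6
0 1 -1
1 -6 5
1 0 -1
2 -6 4
2 -1 -1
3 -6 3
3 -5 2
3 -4 1
3 -3 0
3 -2 -1

Derivation:
Walk ring at distance 4 from (-1, -2, 3):
Start at center + D4*4 = (-5, -2, 7)
  hex 0: (-5, -2, 7)
  hex 1: (-4, -3, 7)
  hex 2: (-3, -4, 7)
  hex 3: (-2, -5, 7)
  hex 4: (-1, -6, 7)
  hex 5: (0, -6, 6)
  hex 6: (1, -6, 5)
  hex 7: (2, -6, 4)
  hex 8: (3, -6, 3)
  hex 9: (3, -5, 2)
  hex 10: (3, -4, 1)
  hex 11: (3, -3, 0)
  hex 12: (3, -2, -1)
  hex 13: (2, -1, -1)
  hex 14: (1, 0, -1)
  hex 15: (0, 1, -1)
  hex 16: (-1, 2, -1)
  hex 17: (-2, 2, 0)
  hex 18: (-3, 2, 1)
  hex 19: (-4, 2, 2)
  hex 20: (-5, 2, 3)
  hex 21: (-5, 1, 4)
  hex 22: (-5, 0, 5)
  hex 23: (-5, -1, 6)
Sorted: 24 hexes.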